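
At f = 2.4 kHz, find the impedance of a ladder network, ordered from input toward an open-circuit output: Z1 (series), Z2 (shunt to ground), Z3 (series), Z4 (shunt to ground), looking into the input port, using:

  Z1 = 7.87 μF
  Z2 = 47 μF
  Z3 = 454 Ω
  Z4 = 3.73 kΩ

Step 1 — Angular frequency: ω = 2π·f = 2π·2400 = 1.508e+04 rad/s.
Step 2 — Component impedances:
  Z1: Z = 1/(jωC) = -j/(ω·C) = 0 - j8.426 Ω
  Z2: Z = 1/(jωC) = -j/(ω·C) = 0 - j1.411 Ω
  Z3: Z = R = 454 Ω
  Z4: Z = R = 3730 Ω
Step 3 — Ladder network (open output): work backward from the far end, alternating series and parallel combinations. Z_in = 0.0004758 - j9.837 Ω = 9.837∠-90.0° Ω.

Z = 0.0004758 - j9.837 Ω = 9.837∠-90.0° Ω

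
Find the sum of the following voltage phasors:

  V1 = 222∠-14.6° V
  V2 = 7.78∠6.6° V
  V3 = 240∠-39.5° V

Step 1 — Convert each phasor to rectangular form:
  V1 = 222·(cos(-14.6°) + j·sin(-14.6°)) = 214.8 - j55.96 V
  V2 = 7.78·(cos(6.6°) + j·sin(6.6°)) = 7.728 + j0.8942 V
  V3 = 240·(cos(-39.5°) + j·sin(-39.5°)) = 185.2 - j152.7 V
Step 2 — Sum components: V_total = 407.7 - j207.7 V.
Step 3 — Convert to polar: |V_total| = 457.6 V, ∠V_total = -27.0°.

V_total = 457.6∠-27.0° V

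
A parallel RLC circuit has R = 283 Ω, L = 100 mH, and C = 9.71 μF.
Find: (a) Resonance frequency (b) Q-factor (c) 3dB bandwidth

Step 1 — Resonance: ω₀ = 1/√(LC) = 1/√(0.1·9.71e-06) = 1015 rad/s.
Step 2 — f₀ = ω₀/(2π) = 161.5 Hz.
Step 3 — Parallel Q: Q = R/(ω₀L) = 283/(1015·0.1) = 2.789.
Step 4 — Bandwidth: Δω = ω₀/Q = 363.9 rad/s; BW = Δω/(2π) = 57.92 Hz.

(a) f₀ = 161.5 Hz  (b) Q = 2.789  (c) BW = 57.92 Hz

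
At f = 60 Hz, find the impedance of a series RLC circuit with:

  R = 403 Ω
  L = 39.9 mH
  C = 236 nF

Step 1 — Angular frequency: ω = 2π·f = 2π·60 = 377 rad/s.
Step 2 — Component impedances:
  R: Z = R = 403 Ω
  L: Z = jωL = j·377·0.0399 = 0 + j15.04 Ω
  C: Z = 1/(jωC) = -j/(ω·C) = 0 - j1.124e+04 Ω
Step 3 — Series combination: Z_total = R + L + C = 403 - j1.122e+04 Ω = 1.123e+04∠-87.9° Ω.

Z = 403 - j1.122e+04 Ω = 1.123e+04∠-87.9° Ω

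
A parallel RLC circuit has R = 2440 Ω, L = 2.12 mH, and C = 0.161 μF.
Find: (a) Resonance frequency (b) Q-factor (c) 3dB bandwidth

Step 1 — Resonance: ω₀ = 1/√(LC) = 1/√(0.00212·1.61e-07) = 5.413e+04 rad/s.
Step 2 — f₀ = ω₀/(2π) = 8615 Hz.
Step 3 — Parallel Q: Q = R/(ω₀L) = 2440/(5.413e+04·0.00212) = 21.26.
Step 4 — Bandwidth: Δω = ω₀/Q = 2546 rad/s; BW = Δω/(2π) = 405.1 Hz.

(a) f₀ = 8615 Hz  (b) Q = 21.26  (c) BW = 405.1 Hz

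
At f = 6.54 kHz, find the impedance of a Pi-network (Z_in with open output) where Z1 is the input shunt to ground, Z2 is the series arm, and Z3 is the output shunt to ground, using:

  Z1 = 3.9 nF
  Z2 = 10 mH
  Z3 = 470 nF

Step 1 — Angular frequency: ω = 2π·f = 2π·6540 = 4.109e+04 rad/s.
Step 2 — Component impedances:
  Z1: Z = 1/(jωC) = -j/(ω·C) = 0 - j6240 Ω
  Z2: Z = jωL = j·4.109e+04·0.01 = 0 + j410.9 Ω
  Z3: Z = 1/(jωC) = -j/(ω·C) = 0 - j51.78 Ω
Step 3 — With open output, the series arm Z2 and the output shunt Z3 appear in series to ground: Z2 + Z3 = 0 + j359.1 Ω.
Step 4 — Parallel with input shunt Z1: Z_in = Z1 || (Z2 + Z3) = 0 + j381.1 Ω = 381.1∠90.0° Ω.

Z = 0 + j381.1 Ω = 381.1∠90.0° Ω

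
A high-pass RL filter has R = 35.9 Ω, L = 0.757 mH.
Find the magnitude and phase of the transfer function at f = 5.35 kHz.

Step 1 — Angular frequency: ω = 2π·5350 = 3.362e+04 rad/s.
Step 2 — Transfer function: H(jω) = jωL/(R + jωL).
Step 3 — Numerator jωL = j·25.45; denominator R + jωL = 35.9 + j25.45.
Step 4 — H = 0.3344 + j0.4718.
Step 5 — Magnitude: |H| = 0.5783 (-4.8 dB); phase: φ = 54.7°.

|H| = 0.5783 (-4.8 dB), φ = 54.7°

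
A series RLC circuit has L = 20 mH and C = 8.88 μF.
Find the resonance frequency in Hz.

Step 1 — Resonance condition Im(Z)=0 gives ω₀ = 1/√(LC).
Step 2 — ω₀ = 1/√(0.02·8.88e-06) = 2373 rad/s.
Step 3 — f₀ = ω₀/(2π) = 377.7 Hz.

f₀ = 377.7 Hz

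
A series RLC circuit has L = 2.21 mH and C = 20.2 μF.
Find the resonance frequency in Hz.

Step 1 — Resonance condition Im(Z)=0 gives ω₀ = 1/√(LC).
Step 2 — ω₀ = 1/√(0.00221·2.02e-05) = 4733 rad/s.
Step 3 — f₀ = ω₀/(2π) = 753.3 Hz.

f₀ = 753.3 Hz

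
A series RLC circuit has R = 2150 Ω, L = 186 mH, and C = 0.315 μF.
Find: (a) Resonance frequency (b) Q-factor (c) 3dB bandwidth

Step 1 — Resonance: ω₀ = 1/√(LC) = 1/√(0.186·3.15e-07) = 4131 rad/s.
Step 2 — f₀ = ω₀/(2π) = 657.5 Hz.
Step 3 — Series Q: Q = ω₀L/R = 4131·0.186/2150 = 0.3574.
Step 4 — Bandwidth: Δω = ω₀/Q = 1.156e+04 rad/s; BW = Δω/(2π) = 1840 Hz.

(a) f₀ = 657.5 Hz  (b) Q = 0.3574  (c) BW = 1840 Hz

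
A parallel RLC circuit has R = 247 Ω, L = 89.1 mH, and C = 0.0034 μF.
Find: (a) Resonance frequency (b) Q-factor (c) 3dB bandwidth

Step 1 — Resonance: ω₀ = 1/√(LC) = 1/√(0.0891·3.4e-09) = 5.745e+04 rad/s.
Step 2 — f₀ = ω₀/(2π) = 9144 Hz.
Step 3 — Parallel Q: Q = R/(ω₀L) = 247/(5.745e+04·0.0891) = 0.04825.
Step 4 — Bandwidth: Δω = ω₀/Q = 1.191e+06 rad/s; BW = Δω/(2π) = 1.895e+05 Hz.

(a) f₀ = 9144 Hz  (b) Q = 0.04825  (c) BW = 1.895e+05 Hz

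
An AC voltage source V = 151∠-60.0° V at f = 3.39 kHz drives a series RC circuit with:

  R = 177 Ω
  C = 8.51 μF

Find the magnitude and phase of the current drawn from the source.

Step 1 — Angular frequency: ω = 2π·f = 2π·3390 = 2.13e+04 rad/s.
Step 2 — Component impedances:
  R: Z = R = 177 Ω
  C: Z = 1/(jωC) = -j/(ω·C) = 0 - j5.517 Ω
Step 3 — Series combination: Z_total = R + C = 177 - j5.517 Ω = 177.1∠-1.8° Ω.
Step 4 — Source phasor: V = 151∠-60.0° V = 75.5 - j130.8 V.
Step 5 — Ohm's law: I = V / Z_total = (75.5 - j130.8) / (177 - j5.517) = 0.4491 - j0.7248 A.
Step 6 — Convert to polar: |I| = 0.8527 A, ∠I = -58.2°.

I = 0.8527∠-58.2° A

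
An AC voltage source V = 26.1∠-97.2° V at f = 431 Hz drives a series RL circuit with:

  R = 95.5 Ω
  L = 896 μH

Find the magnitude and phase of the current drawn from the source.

Step 1 — Angular frequency: ω = 2π·f = 2π·431 = 2708 rad/s.
Step 2 — Component impedances:
  R: Z = R = 95.5 Ω
  L: Z = jωL = j·2708·0.000896 = 0 + j2.426 Ω
Step 3 — Series combination: Z_total = R + L = 95.5 + j2.426 Ω = 95.53∠1.5° Ω.
Step 4 — Source phasor: V = 26.1∠-97.2° V = -3.271 - j25.89 V.
Step 5 — Ohm's law: I = V / Z_total = (-3.271 - j25.89) / (95.5 + j2.426) = -0.04112 - j0.2701 A.
Step 6 — Convert to polar: |I| = 0.2732 A, ∠I = -98.7°.

I = 0.2732∠-98.7° A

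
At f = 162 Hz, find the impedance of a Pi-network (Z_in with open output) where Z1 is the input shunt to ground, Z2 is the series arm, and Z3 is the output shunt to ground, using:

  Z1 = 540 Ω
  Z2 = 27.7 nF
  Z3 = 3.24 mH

Step 1 — Angular frequency: ω = 2π·f = 2π·162 = 1018 rad/s.
Step 2 — Component impedances:
  Z1: Z = R = 540 Ω
  Z2: Z = 1/(jωC) = -j/(ω·C) = 0 - j3.547e+04 Ω
  Z3: Z = jωL = j·1018·0.00324 = 0 + j3.298 Ω
Step 3 — With open output, the series arm Z2 and the output shunt Z3 appear in series to ground: Z2 + Z3 = 0 - j3.546e+04 Ω.
Step 4 — Parallel with input shunt Z1: Z_in = Z1 || (Z2 + Z3) = 539.9 - j8.221 Ω = 539.9∠-0.9° Ω.

Z = 539.9 - j8.221 Ω = 539.9∠-0.9° Ω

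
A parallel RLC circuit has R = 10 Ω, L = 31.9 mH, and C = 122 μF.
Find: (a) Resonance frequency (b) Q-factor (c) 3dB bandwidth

Step 1 — Resonance: ω₀ = 1/√(LC) = 1/√(0.0319·0.000122) = 506.9 rad/s.
Step 2 — f₀ = ω₀/(2π) = 80.68 Hz.
Step 3 — Parallel Q: Q = R/(ω₀L) = 10/(506.9·0.0319) = 0.6184.
Step 4 — Bandwidth: Δω = ω₀/Q = 819.7 rad/s; BW = Δω/(2π) = 130.5 Hz.

(a) f₀ = 80.68 Hz  (b) Q = 0.6184  (c) BW = 130.5 Hz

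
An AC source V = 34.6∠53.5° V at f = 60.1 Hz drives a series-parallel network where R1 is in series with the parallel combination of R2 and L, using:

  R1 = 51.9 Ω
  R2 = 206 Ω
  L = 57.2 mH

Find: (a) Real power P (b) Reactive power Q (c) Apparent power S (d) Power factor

Step 1 — Angular frequency: ω = 2π·f = 2π·60.1 = 377.6 rad/s.
Step 2 — Component impedances:
  R1: Z = R = 51.9 Ω
  R2: Z = R = 206 Ω
  L: Z = jωL = j·377.6·0.0572 = 0 + j21.6 Ω
Step 3 — Parallel branch: R2 || L = 1/(1/R2 + 1/L) = 2.24 + j21.36 Ω.
Step 4 — Series with R1: Z_total = R1 + (R2 || L) = 54.14 + j21.36 Ω = 58.2∠21.5° Ω.
Step 5 — Source phasor: V = 34.6∠53.5° V = 20.58 + j27.81 V.
Step 6 — Current: I = V / Z = 0.5043 + j0.3147 A = 0.5945∠32.0° A.
Step 7 — Complex power: S = V·I* = 19.13 + j7.55 VA.
Step 8 — Real power: P = Re(S) = 19.13 W.
Step 9 — Reactive power: Q = Im(S) = 7.55 VAR.
Step 10 — Apparent power: |S| = 20.57 VA.
Step 11 — Power factor: PF = P/|S| = 0.9302 (lagging).

(a) P = 19.13 W  (b) Q = 7.55 VAR  (c) S = 20.57 VA  (d) PF = 0.9302 (lagging)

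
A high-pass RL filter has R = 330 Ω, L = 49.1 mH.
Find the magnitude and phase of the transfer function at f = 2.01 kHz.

Step 1 — Angular frequency: ω = 2π·2010 = 1.263e+04 rad/s.
Step 2 — Transfer function: H(jω) = jωL/(R + jωL).
Step 3 — Numerator jωL = j·620.1; denominator R + jωL = 330 + j620.1.
Step 4 — H = 0.7793 + j0.4147.
Step 5 — Magnitude: |H| = 0.8828 (-1.1 dB); phase: φ = 28.0°.

|H| = 0.8828 (-1.1 dB), φ = 28.0°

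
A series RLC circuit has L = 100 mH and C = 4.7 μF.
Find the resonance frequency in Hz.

Step 1 — Resonance condition Im(Z)=0 gives ω₀ = 1/√(LC).
Step 2 — ω₀ = 1/√(0.1·4.7e-06) = 1459 rad/s.
Step 3 — f₀ = ω₀/(2π) = 232.2 Hz.

f₀ = 232.2 Hz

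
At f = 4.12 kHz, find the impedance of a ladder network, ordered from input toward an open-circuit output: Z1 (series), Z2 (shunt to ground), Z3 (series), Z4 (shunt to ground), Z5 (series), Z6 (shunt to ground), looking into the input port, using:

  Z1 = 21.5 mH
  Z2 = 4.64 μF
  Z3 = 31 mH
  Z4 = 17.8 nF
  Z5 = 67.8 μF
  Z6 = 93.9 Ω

Step 1 — Angular frequency: ω = 2π·f = 2π·4120 = 2.589e+04 rad/s.
Step 2 — Component impedances:
  Z1: Z = jωL = j·2.589e+04·0.0215 = 0 + j556.6 Ω
  Z2: Z = 1/(jωC) = -j/(ω·C) = 0 - j8.325 Ω
  Z3: Z = jωL = j·2.589e+04·0.031 = 0 + j802.5 Ω
  Z4: Z = 1/(jωC) = -j/(ω·C) = 0 - j2170 Ω
  Z5: Z = 1/(jωC) = -j/(ω·C) = 0 - j0.5698 Ω
  Z6: Z = R = 93.9 Ω
Step 3 — Ladder network (open output): work backward from the far end, alternating series and parallel combinations. Z_in = 0.01027 + j548.2 Ω = 548.2∠90.0° Ω.

Z = 0.01027 + j548.2 Ω = 548.2∠90.0° Ω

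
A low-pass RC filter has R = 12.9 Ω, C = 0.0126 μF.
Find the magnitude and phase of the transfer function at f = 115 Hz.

Step 1 — Angular frequency: ω = 2π·115 = 722.6 rad/s.
Step 2 — Transfer function: H(jω) = 1/(1 + jωRC).
Step 3 — Denominator: 1 + jωRC = 1 + j·722.6·12.9·1.26e-08 = 1 + j0.0001174.
Step 4 — H = 1 - j0.0001174.
Step 5 — Magnitude: |H| = 1 (-0.0 dB); phase: φ = -0.0°.

|H| = 1 (-0.0 dB), φ = -0.0°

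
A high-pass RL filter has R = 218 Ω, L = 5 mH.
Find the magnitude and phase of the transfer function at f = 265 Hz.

Step 1 — Angular frequency: ω = 2π·265 = 1665 rad/s.
Step 2 — Transfer function: H(jω) = jωL/(R + jωL).
Step 3 — Numerator jωL = j·8.325; denominator R + jωL = 218 + j8.325.
Step 4 — H = 0.001456 + j0.03813.
Step 5 — Magnitude: |H| = 0.03816 (-28.4 dB); phase: φ = 87.8°.

|H| = 0.03816 (-28.4 dB), φ = 87.8°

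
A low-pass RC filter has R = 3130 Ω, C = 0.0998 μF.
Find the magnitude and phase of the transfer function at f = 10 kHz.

Step 1 — Angular frequency: ω = 2π·1e+04 = 6.283e+04 rad/s.
Step 2 — Transfer function: H(jω) = 1/(1 + jωRC).
Step 3 — Denominator: 1 + jωRC = 1 + j·6.283e+04·3130·9.98e-08 = 1 + j19.63.
Step 4 — H = 0.002589 - j0.05082.
Step 5 — Magnitude: |H| = 0.05088 (-25.9 dB); phase: φ = -87.1°.

|H| = 0.05088 (-25.9 dB), φ = -87.1°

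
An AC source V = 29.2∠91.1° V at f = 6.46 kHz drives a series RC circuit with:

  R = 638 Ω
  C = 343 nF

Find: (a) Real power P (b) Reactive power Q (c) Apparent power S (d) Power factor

Step 1 — Angular frequency: ω = 2π·f = 2π·6460 = 4.059e+04 rad/s.
Step 2 — Component impedances:
  R: Z = R = 638 Ω
  C: Z = 1/(jωC) = -j/(ω·C) = 0 - j71.83 Ω
Step 3 — Series combination: Z_total = R + C = 638 - j71.83 Ω = 642∠-6.4° Ω.
Step 4 — Source phasor: V = 29.2∠91.1° V = -0.5606 + j29.19 V.
Step 5 — Current: I = V / Z = -0.005955 + j0.04509 A = 0.04548∠97.5° A.
Step 6 — Complex power: S = V·I* = 1.32 - j0.1486 VA.
Step 7 — Real power: P = Re(S) = 1.32 W.
Step 8 — Reactive power: Q = Im(S) = -0.1486 VAR.
Step 9 — Apparent power: |S| = 1.328 VA.
Step 10 — Power factor: PF = P/|S| = 0.9937 (leading).

(a) P = 1.32 W  (b) Q = -0.1486 VAR  (c) S = 1.328 VA  (d) PF = 0.9937 (leading)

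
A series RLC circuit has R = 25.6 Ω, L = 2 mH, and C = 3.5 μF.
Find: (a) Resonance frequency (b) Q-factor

Step 1 — Resonance condition Im(Z)=0 gives ω₀ = 1/√(LC).
Step 2 — ω₀ = 1/√(0.002·3.5e-06) = 1.195e+04 rad/s.
Step 3 — f₀ = ω₀/(2π) = 1902 Hz.
Step 4 — Series Q: Q = ω₀L/R = 1.195e+04·0.002/25.6 = 0.9338.

(a) f₀ = 1902 Hz  (b) Q = 0.9338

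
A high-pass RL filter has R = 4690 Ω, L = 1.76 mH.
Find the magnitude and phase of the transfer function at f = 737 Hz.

Step 1 — Angular frequency: ω = 2π·737 = 4631 rad/s.
Step 2 — Transfer function: H(jω) = jωL/(R + jωL).
Step 3 — Numerator jωL = j·8.15; denominator R + jωL = 4690 + j8.15.
Step 4 — H = 3.02e-06 + j0.001738.
Step 5 — Magnitude: |H| = 0.001738 (-55.2 dB); phase: φ = 89.9°.

|H| = 0.001738 (-55.2 dB), φ = 89.9°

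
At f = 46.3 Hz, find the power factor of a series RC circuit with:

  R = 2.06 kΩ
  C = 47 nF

Step 1 — Angular frequency: ω = 2π·f = 2π·46.3 = 290.9 rad/s.
Step 2 — Component impedances:
  R: Z = R = 2060 Ω
  C: Z = 1/(jωC) = -j/(ω·C) = 0 - j7.314e+04 Ω
Step 3 — Series combination: Z_total = R + C = 2060 - j7.314e+04 Ω = 7.317e+04∠-88.4° Ω.
Step 4 — Power factor: PF = cos(φ) = Re(Z)/|Z| = 2060/7.317e+04 = 0.02815.
Step 5 — Type: Im(Z) = -7.314e+04 ⇒ leading (phase φ = -88.4°).

PF = 0.02815 (leading, φ = -88.4°)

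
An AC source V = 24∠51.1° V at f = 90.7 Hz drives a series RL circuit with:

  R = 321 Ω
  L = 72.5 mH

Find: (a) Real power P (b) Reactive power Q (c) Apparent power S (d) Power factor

Step 1 — Angular frequency: ω = 2π·f = 2π·90.7 = 569.9 rad/s.
Step 2 — Component impedances:
  R: Z = R = 321 Ω
  L: Z = jωL = j·569.9·0.0725 = 0 + j41.32 Ω
Step 3 — Series combination: Z_total = R + L = 321 + j41.32 Ω = 323.6∠7.3° Ω.
Step 4 — Source phasor: V = 24∠51.1° V = 15.07 + j18.68 V.
Step 5 — Current: I = V / Z = 0.05355 + j0.05129 A = 0.07415∠43.8° A.
Step 6 — Complex power: S = V·I* = 1.765 + j0.2272 VA.
Step 7 — Real power: P = Re(S) = 1.765 W.
Step 8 — Reactive power: Q = Im(S) = 0.2272 VAR.
Step 9 — Apparent power: |S| = 1.78 VA.
Step 10 — Power factor: PF = P/|S| = 0.9918 (lagging).

(a) P = 1.765 W  (b) Q = 0.2272 VAR  (c) S = 1.78 VA  (d) PF = 0.9918 (lagging)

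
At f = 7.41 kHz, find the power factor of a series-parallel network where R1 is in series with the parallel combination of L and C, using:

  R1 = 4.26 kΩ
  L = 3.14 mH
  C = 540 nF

Step 1 — Angular frequency: ω = 2π·f = 2π·7410 = 4.656e+04 rad/s.
Step 2 — Component impedances:
  R1: Z = R = 4260 Ω
  L: Z = jωL = j·4.656e+04·0.00314 = 0 + j146.2 Ω
  C: Z = 1/(jωC) = -j/(ω·C) = 0 - j39.77 Ω
Step 3 — Parallel branch: L || C = 1/(1/L + 1/C) = 0 - j54.64 Ω.
Step 4 — Series with R1: Z_total = R1 + (L || C) = 4260 - j54.64 Ω = 4260∠-0.7° Ω.
Step 5 — Power factor: PF = cos(φ) = Re(Z)/|Z| = 4260/4260.4 = 0.9999.
Step 6 — Type: Im(Z) = -54.64 ⇒ leading (phase φ = -0.7°).

PF = 0.9999 (leading, φ = -0.7°)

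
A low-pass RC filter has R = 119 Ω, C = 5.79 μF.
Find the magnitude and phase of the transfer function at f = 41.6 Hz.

Step 1 — Angular frequency: ω = 2π·41.6 = 261.4 rad/s.
Step 2 — Transfer function: H(jω) = 1/(1 + jωRC).
Step 3 — Denominator: 1 + jωRC = 1 + j·261.4·119·5.79e-06 = 1 + j0.1801.
Step 4 — H = 0.9686 - j0.1744.
Step 5 — Magnitude: |H| = 0.9842 (-0.1 dB); phase: φ = -10.2°.

|H| = 0.9842 (-0.1 dB), φ = -10.2°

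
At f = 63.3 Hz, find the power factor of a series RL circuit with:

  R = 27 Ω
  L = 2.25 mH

Step 1 — Angular frequency: ω = 2π·f = 2π·63.3 = 397.7 rad/s.
Step 2 — Component impedances:
  R: Z = R = 27 Ω
  L: Z = jωL = j·397.7·0.00225 = 0 + j0.8949 Ω
Step 3 — Series combination: Z_total = R + L = 27 + j0.8949 Ω = 27.01∠1.9° Ω.
Step 4 — Power factor: PF = cos(φ) = Re(Z)/|Z| = 27/27.0148 = 0.9995.
Step 5 — Type: Im(Z) = 0.8949 ⇒ lagging (phase φ = 1.9°).

PF = 0.9995 (lagging, φ = 1.9°)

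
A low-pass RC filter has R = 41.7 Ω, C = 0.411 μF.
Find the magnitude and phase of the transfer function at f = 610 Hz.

Step 1 — Angular frequency: ω = 2π·610 = 3833 rad/s.
Step 2 — Transfer function: H(jω) = 1/(1 + jωRC).
Step 3 — Denominator: 1 + jωRC = 1 + j·3833·41.7·4.11e-07 = 1 + j0.06569.
Step 4 — H = 0.9957 - j0.06541.
Step 5 — Magnitude: |H| = 0.9978 (-0.0 dB); phase: φ = -3.8°.

|H| = 0.9978 (-0.0 dB), φ = -3.8°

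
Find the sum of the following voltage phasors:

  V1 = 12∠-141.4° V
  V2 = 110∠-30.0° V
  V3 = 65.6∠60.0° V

Step 1 — Convert each phasor to rectangular form:
  V1 = 12·(cos(-141.4°) + j·sin(-141.4°)) = -9.378 - j7.487 V
  V2 = 110·(cos(-30.0°) + j·sin(-30.0°)) = 95.26 - j55 V
  V3 = 65.6·(cos(60.0°) + j·sin(60.0°)) = 32.8 + j56.81 V
Step 2 — Sum components: V_total = 118.7 - j5.675 V.
Step 3 — Convert to polar: |V_total| = 118.8 V, ∠V_total = -2.7°.

V_total = 118.8∠-2.7° V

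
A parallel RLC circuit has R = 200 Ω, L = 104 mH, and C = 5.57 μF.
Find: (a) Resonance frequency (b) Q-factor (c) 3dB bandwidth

Step 1 — Resonance: ω₀ = 1/√(LC) = 1/√(0.104·5.57e-06) = 1314 rad/s.
Step 2 — f₀ = ω₀/(2π) = 209.1 Hz.
Step 3 — Parallel Q: Q = R/(ω₀L) = 200/(1314·0.104) = 1.464.
Step 4 — Bandwidth: Δω = ω₀/Q = 897.7 rad/s; BW = Δω/(2π) = 142.9 Hz.

(a) f₀ = 209.1 Hz  (b) Q = 1.464  (c) BW = 142.9 Hz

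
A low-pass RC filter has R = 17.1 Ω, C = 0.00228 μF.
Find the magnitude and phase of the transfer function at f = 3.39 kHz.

Step 1 — Angular frequency: ω = 2π·3390 = 2.13e+04 rad/s.
Step 2 — Transfer function: H(jω) = 1/(1 + jωRC).
Step 3 — Denominator: 1 + jωRC = 1 + j·2.13e+04·17.1·2.28e-09 = 1 + j0.0008304.
Step 4 — H = 1 - j0.0008304.
Step 5 — Magnitude: |H| = 1 (-0.0 dB); phase: φ = -0.0°.

|H| = 1 (-0.0 dB), φ = -0.0°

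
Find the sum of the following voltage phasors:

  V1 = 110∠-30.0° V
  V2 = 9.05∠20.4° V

Step 1 — Convert each phasor to rectangular form:
  V1 = 110·(cos(-30.0°) + j·sin(-30.0°)) = 95.26 - j55 V
  V2 = 9.05·(cos(20.4°) + j·sin(20.4°)) = 8.482 + j3.155 V
Step 2 — Sum components: V_total = 103.7 - j51.85 V.
Step 3 — Convert to polar: |V_total| = 116 V, ∠V_total = -26.6°.

V_total = 116∠-26.6° V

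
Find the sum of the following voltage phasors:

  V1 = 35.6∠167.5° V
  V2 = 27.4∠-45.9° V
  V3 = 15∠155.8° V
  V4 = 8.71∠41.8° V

Step 1 — Convert each phasor to rectangular form:
  V1 = 35.6·(cos(167.5°) + j·sin(167.5°)) = -34.76 + j7.705 V
  V2 = 27.4·(cos(-45.9°) + j·sin(-45.9°)) = 19.07 - j19.68 V
  V3 = 15·(cos(155.8°) + j·sin(155.8°)) = -13.68 + j6.149 V
  V4 = 8.71·(cos(41.8°) + j·sin(41.8°)) = 6.493 + j5.805 V
Step 2 — Sum components: V_total = -22.88 - j0.01707 V.
Step 3 — Convert to polar: |V_total| = 22.88 V, ∠V_total = -180.0°.

V_total = 22.88∠-180.0° V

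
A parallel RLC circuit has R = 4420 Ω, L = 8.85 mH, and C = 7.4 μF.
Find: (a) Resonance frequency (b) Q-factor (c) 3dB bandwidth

Step 1 — Resonance: ω₀ = 1/√(LC) = 1/√(0.00885·7.4e-06) = 3908 rad/s.
Step 2 — f₀ = ω₀/(2π) = 621.9 Hz.
Step 3 — Parallel Q: Q = R/(ω₀L) = 4420/(3908·0.00885) = 127.8.
Step 4 — Bandwidth: Δω = ω₀/Q = 30.57 rad/s; BW = Δω/(2π) = 4.866 Hz.

(a) f₀ = 621.9 Hz  (b) Q = 127.8  (c) BW = 4.866 Hz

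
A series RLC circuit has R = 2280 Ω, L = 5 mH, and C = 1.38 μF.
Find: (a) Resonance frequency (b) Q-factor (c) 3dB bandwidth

Step 1 — Resonance condition Im(Z)=0 gives ω₀ = 1/√(LC).
Step 2 — ω₀ = 1/√(0.005·1.38e-06) = 1.204e+04 rad/s.
Step 3 — f₀ = ω₀/(2π) = 1916 Hz.
Step 4 — Series Q: Q = ω₀L/R = 1.204e+04·0.005/2280 = 0.0264.
Step 5 — 3dB bandwidth: Δω = ω₀/Q = 4.56e+05 rad/s; BW = Δω/(2π) = 7.257e+04 Hz.

(a) f₀ = 1916 Hz  (b) Q = 0.0264  (c) BW = 7.257e+04 Hz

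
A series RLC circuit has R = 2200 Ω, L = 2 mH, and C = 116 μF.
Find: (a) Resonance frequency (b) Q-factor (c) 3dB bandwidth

Step 1 — Resonance: ω₀ = 1/√(LC) = 1/√(0.002·0.000116) = 2076 rad/s.
Step 2 — f₀ = ω₀/(2π) = 330.4 Hz.
Step 3 — Series Q: Q = ω₀L/R = 2076·0.002/2200 = 0.001887.
Step 4 — Bandwidth: Δω = ω₀/Q = 1.1e+06 rad/s; BW = Δω/(2π) = 1.751e+05 Hz.

(a) f₀ = 330.4 Hz  (b) Q = 0.001887  (c) BW = 1.751e+05 Hz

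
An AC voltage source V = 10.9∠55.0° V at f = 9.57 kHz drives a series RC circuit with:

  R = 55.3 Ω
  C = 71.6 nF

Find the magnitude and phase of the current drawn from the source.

Step 1 — Angular frequency: ω = 2π·f = 2π·9570 = 6.013e+04 rad/s.
Step 2 — Component impedances:
  R: Z = R = 55.3 Ω
  C: Z = 1/(jωC) = -j/(ω·C) = 0 - j232.3 Ω
Step 3 — Series combination: Z_total = R + C = 55.3 - j232.3 Ω = 238.8∠-76.6° Ω.
Step 4 — Source phasor: V = 10.9∠55.0° V = 6.252 + j8.929 V.
Step 5 — Ohm's law: I = V / Z_total = (6.252 + j8.929) / (55.3 - j232.3) = -0.03031 + j0.03413 A.
Step 6 — Convert to polar: |I| = 0.04565 A, ∠I = 131.6°.

I = 0.04565∠131.6° A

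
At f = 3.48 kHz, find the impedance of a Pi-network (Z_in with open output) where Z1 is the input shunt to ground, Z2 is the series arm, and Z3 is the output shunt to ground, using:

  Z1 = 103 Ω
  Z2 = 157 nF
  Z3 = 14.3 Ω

Step 1 — Angular frequency: ω = 2π·f = 2π·3480 = 2.187e+04 rad/s.
Step 2 — Component impedances:
  Z1: Z = R = 103 Ω
  Z2: Z = 1/(jωC) = -j/(ω·C) = 0 - j291.3 Ω
  Z3: Z = R = 14.3 Ω
Step 3 — With open output, the series arm Z2 and the output shunt Z3 appear in series to ground: Z2 + Z3 = 14.3 - j291.3 Ω.
Step 4 — Parallel with input shunt Z1: Z_in = Z1 || (Z2 + Z3) = 90.38 - j31.34 Ω = 95.66∠-19.1° Ω.

Z = 90.38 - j31.34 Ω = 95.66∠-19.1° Ω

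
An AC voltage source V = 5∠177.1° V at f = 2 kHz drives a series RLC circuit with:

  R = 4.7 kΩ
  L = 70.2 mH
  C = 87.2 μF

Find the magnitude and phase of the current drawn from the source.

Step 1 — Angular frequency: ω = 2π·f = 2π·2000 = 1.257e+04 rad/s.
Step 2 — Component impedances:
  R: Z = R = 4700 Ω
  L: Z = jωL = j·1.257e+04·0.0702 = 0 + j882.2 Ω
  C: Z = 1/(jωC) = -j/(ω·C) = 0 - j0.9126 Ω
Step 3 — Series combination: Z_total = R + L + C = 4700 + j881.2 Ω = 4782∠10.6° Ω.
Step 4 — Source phasor: V = 5∠177.1° V = -4.994 + j0.253 V.
Step 5 — Ohm's law: I = V / Z_total = (-4.994 + j0.253) / (4700 + j881.2) = -0.001017 + j0.0002444 A.
Step 6 — Convert to polar: |I| = 0.001046 A, ∠I = 166.5°.

I = 0.001046∠166.5° A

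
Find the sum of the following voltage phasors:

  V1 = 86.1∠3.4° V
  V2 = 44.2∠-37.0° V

Step 1 — Convert each phasor to rectangular form:
  V1 = 86.1·(cos(3.4°) + j·sin(3.4°)) = 85.95 + j5.106 V
  V2 = 44.2·(cos(-37.0°) + j·sin(-37.0°)) = 35.3 - j26.6 V
Step 2 — Sum components: V_total = 121.2 - j21.49 V.
Step 3 — Convert to polar: |V_total| = 123.1 V, ∠V_total = -10.1°.

V_total = 123.1∠-10.1° V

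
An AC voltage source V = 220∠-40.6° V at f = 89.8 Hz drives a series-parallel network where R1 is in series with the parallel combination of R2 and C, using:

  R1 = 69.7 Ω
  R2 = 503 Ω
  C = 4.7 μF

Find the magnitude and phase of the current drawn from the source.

Step 1 — Angular frequency: ω = 2π·f = 2π·89.8 = 564.2 rad/s.
Step 2 — Component impedances:
  R1: Z = R = 69.7 Ω
  R2: Z = R = 503 Ω
  C: Z = 1/(jωC) = -j/(ω·C) = 0 - j377.1 Ω
Step 3 — Parallel branch: R2 || C = 1/(1/R2 + 1/C) = 181 - j241.4 Ω.
Step 4 — Series with R1: Z_total = R1 + (R2 || C) = 250.7 - j241.4 Ω = 348∠-43.9° Ω.
Step 5 — Source phasor: V = 220∠-40.6° V = 167 - j143.2 V.
Step 6 — Ohm's law: I = V / Z_total = (167 - j143.2) / (250.7 - j241.4) = 0.6311 + j0.03662 A.
Step 7 — Convert to polar: |I| = 0.6321 A, ∠I = 3.3°.

I = 0.6321∠3.3° A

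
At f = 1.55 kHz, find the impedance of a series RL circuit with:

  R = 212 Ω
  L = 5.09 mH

Step 1 — Angular frequency: ω = 2π·f = 2π·1550 = 9739 rad/s.
Step 2 — Component impedances:
  R: Z = R = 212 Ω
  L: Z = jωL = j·9739·0.00509 = 0 + j49.57 Ω
Step 3 — Series combination: Z_total = R + L = 212 + j49.57 Ω = 217.7∠13.2° Ω.

Z = 212 + j49.57 Ω = 217.7∠13.2° Ω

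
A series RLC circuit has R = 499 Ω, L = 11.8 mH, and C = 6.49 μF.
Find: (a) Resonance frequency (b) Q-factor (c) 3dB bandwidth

Step 1 — Resonance: ω₀ = 1/√(LC) = 1/√(0.0118·6.49e-06) = 3614 rad/s.
Step 2 — f₀ = ω₀/(2π) = 575.1 Hz.
Step 3 — Series Q: Q = ω₀L/R = 3614·0.0118/499 = 0.08545.
Step 4 — Bandwidth: Δω = ω₀/Q = 4.229e+04 rad/s; BW = Δω/(2π) = 6730 Hz.

(a) f₀ = 575.1 Hz  (b) Q = 0.08545  (c) BW = 6730 Hz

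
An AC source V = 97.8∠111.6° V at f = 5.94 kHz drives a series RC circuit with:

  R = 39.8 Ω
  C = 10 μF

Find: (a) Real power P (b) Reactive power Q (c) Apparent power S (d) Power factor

Step 1 — Angular frequency: ω = 2π·f = 2π·5940 = 3.732e+04 rad/s.
Step 2 — Component impedances:
  R: Z = R = 39.8 Ω
  C: Z = 1/(jωC) = -j/(ω·C) = 0 - j2.679 Ω
Step 3 — Series combination: Z_total = R + C = 39.8 - j2.679 Ω = 39.89∠-3.9° Ω.
Step 4 — Source phasor: V = 97.8∠111.6° V = -36 + j90.93 V.
Step 5 — Current: I = V / Z = -1.054 + j2.214 A = 2.452∠115.5° A.
Step 6 — Complex power: S = V·I* = 239.2 - j16.11 VA.
Step 7 — Real power: P = Re(S) = 239.2 W.
Step 8 — Reactive power: Q = Im(S) = -16.11 VAR.
Step 9 — Apparent power: |S| = 239.8 VA.
Step 10 — Power factor: PF = P/|S| = 0.9977 (leading).

(a) P = 239.2 W  (b) Q = -16.11 VAR  (c) S = 239.8 VA  (d) PF = 0.9977 (leading)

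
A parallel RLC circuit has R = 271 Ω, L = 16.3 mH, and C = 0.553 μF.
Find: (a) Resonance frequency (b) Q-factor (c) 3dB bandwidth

Step 1 — Resonance: ω₀ = 1/√(LC) = 1/√(0.0163·5.53e-07) = 1.053e+04 rad/s.
Step 2 — f₀ = ω₀/(2π) = 1676 Hz.
Step 3 — Parallel Q: Q = R/(ω₀L) = 271/(1.053e+04·0.0163) = 1.578.
Step 4 — Bandwidth: Δω = ω₀/Q = 6673 rad/s; BW = Δω/(2π) = 1062 Hz.

(a) f₀ = 1676 Hz  (b) Q = 1.578  (c) BW = 1062 Hz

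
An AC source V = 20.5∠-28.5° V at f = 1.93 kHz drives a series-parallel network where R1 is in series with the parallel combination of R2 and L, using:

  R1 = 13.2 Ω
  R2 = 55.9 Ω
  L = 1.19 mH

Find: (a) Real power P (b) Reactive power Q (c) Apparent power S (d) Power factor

Step 1 — Angular frequency: ω = 2π·f = 2π·1930 = 1.213e+04 rad/s.
Step 2 — Component impedances:
  R1: Z = R = 13.2 Ω
  R2: Z = R = 55.9 Ω
  L: Z = jωL = j·1.213e+04·0.00119 = 0 + j14.43 Ω
Step 3 — Parallel branch: R2 || L = 1/(1/R2 + 1/L) = 3.493 + j13.53 Ω.
Step 4 — Series with R1: Z_total = R1 + (R2 || L) = 16.69 + j13.53 Ω = 21.49∠39.0° Ω.
Step 5 — Source phasor: V = 20.5∠-28.5° V = 18.02 - j9.782 V.
Step 6 — Current: I = V / Z = 0.3647 - j0.8816 A = 0.9541∠-67.5° A.
Step 7 — Complex power: S = V·I* = 15.19 + j12.32 VA.
Step 8 — Real power: P = Re(S) = 15.19 W.
Step 9 — Reactive power: Q = Im(S) = 12.32 VAR.
Step 10 — Apparent power: |S| = 19.56 VA.
Step 11 — Power factor: PF = P/|S| = 0.7769 (lagging).

(a) P = 15.19 W  (b) Q = 12.32 VAR  (c) S = 19.56 VA  (d) PF = 0.7769 (lagging)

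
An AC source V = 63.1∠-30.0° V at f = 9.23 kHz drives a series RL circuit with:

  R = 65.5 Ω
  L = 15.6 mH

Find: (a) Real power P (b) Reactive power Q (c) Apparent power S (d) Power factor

Step 1 — Angular frequency: ω = 2π·f = 2π·9230 = 5.799e+04 rad/s.
Step 2 — Component impedances:
  R: Z = R = 65.5 Ω
  L: Z = jωL = j·5.799e+04·0.0156 = 0 + j904.7 Ω
Step 3 — Series combination: Z_total = R + L = 65.5 + j904.7 Ω = 907.1∠85.9° Ω.
Step 4 — Source phasor: V = 63.1∠-30.0° V = 54.65 - j31.55 V.
Step 5 — Current: I = V / Z = -0.03034 - j0.0626 A = 0.06956∠-115.9° A.
Step 6 — Complex power: S = V·I* = 0.317 + j4.378 VA.
Step 7 — Real power: P = Re(S) = 0.317 W.
Step 8 — Reactive power: Q = Im(S) = 4.378 VAR.
Step 9 — Apparent power: |S| = 4.39 VA.
Step 10 — Power factor: PF = P/|S| = 0.07221 (lagging).

(a) P = 0.317 W  (b) Q = 4.378 VAR  (c) S = 4.39 VA  (d) PF = 0.07221 (lagging)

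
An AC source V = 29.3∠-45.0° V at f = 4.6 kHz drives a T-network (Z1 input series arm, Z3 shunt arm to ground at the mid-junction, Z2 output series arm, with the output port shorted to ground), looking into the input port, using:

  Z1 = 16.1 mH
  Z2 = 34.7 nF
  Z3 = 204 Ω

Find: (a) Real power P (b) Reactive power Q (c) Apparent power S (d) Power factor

Step 1 — Angular frequency: ω = 2π·f = 2π·4600 = 2.89e+04 rad/s.
Step 2 — Component impedances:
  Z1: Z = jωL = j·2.89e+04·0.0161 = 0 + j465.3 Ω
  Z2: Z = 1/(jωC) = -j/(ω·C) = 0 - j997.1 Ω
  Z3: Z = R = 204 Ω
Step 3 — With the output port shorted to ground, the output series arm Z2 runs from the junction to ground; the shunt arm Z3 also runs from the junction to ground. They appear in parallel: Z3 || Z2 = 195.8 - j40.06 Ω.
Step 4 — Series with input arm Z1: Z_in = Z1 + (Z3 || Z2) = 195.8 + j425.3 Ω = 468.2∠65.3° Ω.
Step 5 — Source phasor: V = 29.3∠-45.0° V = 20.72 - j20.72 V.
Step 6 — Current: I = V / Z = -0.02169 - j0.0587 A = 0.06258∠-110.3° A.
Step 7 — Complex power: S = V·I* = 0.7669 + j1.666 VA.
Step 8 — Real power: P = Re(S) = 0.7669 W.
Step 9 — Reactive power: Q = Im(S) = 1.666 VAR.
Step 10 — Apparent power: |S| = 1.834 VA.
Step 11 — Power factor: PF = P/|S| = 0.4182 (lagging).

(a) P = 0.7669 W  (b) Q = 1.666 VAR  (c) S = 1.834 VA  (d) PF = 0.4182 (lagging)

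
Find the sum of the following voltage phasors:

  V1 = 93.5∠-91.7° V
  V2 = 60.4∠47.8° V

Step 1 — Convert each phasor to rectangular form:
  V1 = 93.5·(cos(-91.7°) + j·sin(-91.7°)) = -2.774 - j93.46 V
  V2 = 60.4·(cos(47.8°) + j·sin(47.8°)) = 40.57 + j44.74 V
Step 2 — Sum components: V_total = 37.8 - j48.71 V.
Step 3 — Convert to polar: |V_total| = 61.66 V, ∠V_total = -52.2°.

V_total = 61.66∠-52.2° V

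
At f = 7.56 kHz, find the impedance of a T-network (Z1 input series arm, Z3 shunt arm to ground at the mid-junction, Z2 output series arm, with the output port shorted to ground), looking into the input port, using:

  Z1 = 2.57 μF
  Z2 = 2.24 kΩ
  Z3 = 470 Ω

Step 1 — Angular frequency: ω = 2π·f = 2π·7560 = 4.75e+04 rad/s.
Step 2 — Component impedances:
  Z1: Z = 1/(jωC) = -j/(ω·C) = 0 - j8.192 Ω
  Z2: Z = R = 2240 Ω
  Z3: Z = R = 470 Ω
Step 3 — With the output port shorted to ground, the output series arm Z2 runs from the junction to ground; the shunt arm Z3 also runs from the junction to ground. They appear in parallel: Z3 || Z2 = 388.5 Ω.
Step 4 — Series with input arm Z1: Z_in = Z1 + (Z3 || Z2) = 388.5 - j8.192 Ω = 388.6∠-1.2° Ω.

Z = 388.5 - j8.192 Ω = 388.6∠-1.2° Ω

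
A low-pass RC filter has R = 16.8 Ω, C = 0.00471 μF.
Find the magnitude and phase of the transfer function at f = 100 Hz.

Step 1 — Angular frequency: ω = 2π·100 = 628.3 rad/s.
Step 2 — Transfer function: H(jω) = 1/(1 + jωRC).
Step 3 — Denominator: 1 + jωRC = 1 + j·628.3·16.8·4.71e-09 = 1 + j4.972e-05.
Step 4 — H = 1 - j4.972e-05.
Step 5 — Magnitude: |H| = 1 (-0.0 dB); phase: φ = -0.0°.

|H| = 1 (-0.0 dB), φ = -0.0°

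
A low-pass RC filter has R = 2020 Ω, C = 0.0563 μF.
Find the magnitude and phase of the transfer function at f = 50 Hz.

Step 1 — Angular frequency: ω = 2π·50 = 314.2 rad/s.
Step 2 — Transfer function: H(jω) = 1/(1 + jωRC).
Step 3 — Denominator: 1 + jωRC = 1 + j·314.2·2020·5.63e-08 = 1 + j0.03573.
Step 4 — H = 0.9987 - j0.03568.
Step 5 — Magnitude: |H| = 0.9994 (-0.0 dB); phase: φ = -2.0°.

|H| = 0.9994 (-0.0 dB), φ = -2.0°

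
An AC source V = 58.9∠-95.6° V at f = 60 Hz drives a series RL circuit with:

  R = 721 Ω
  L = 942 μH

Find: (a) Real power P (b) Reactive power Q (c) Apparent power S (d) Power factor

Step 1 — Angular frequency: ω = 2π·f = 2π·60 = 377 rad/s.
Step 2 — Component impedances:
  R: Z = R = 721 Ω
  L: Z = jωL = j·377·0.000942 = 0 + j0.3551 Ω
Step 3 — Series combination: Z_total = R + L = 721 + j0.3551 Ω = 721∠0.0° Ω.
Step 4 — Source phasor: V = 58.9∠-95.6° V = -5.748 - j58.62 V.
Step 5 — Current: I = V / Z = -0.008012 - j0.0813 A = 0.08169∠-95.6° A.
Step 6 — Complex power: S = V·I* = 4.812 + j0.00237 VA.
Step 7 — Real power: P = Re(S) = 4.812 W.
Step 8 — Reactive power: Q = Im(S) = 0.00237 VAR.
Step 9 — Apparent power: |S| = 4.812 VA.
Step 10 — Power factor: PF = P/|S| = 1 (lagging).

(a) P = 4.812 W  (b) Q = 0.00237 VAR  (c) S = 4.812 VA  (d) PF = 1 (lagging)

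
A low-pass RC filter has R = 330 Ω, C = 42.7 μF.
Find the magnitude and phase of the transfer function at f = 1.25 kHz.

Step 1 — Angular frequency: ω = 2π·1250 = 7854 rad/s.
Step 2 — Transfer function: H(jω) = 1/(1 + jωRC).
Step 3 — Denominator: 1 + jωRC = 1 + j·7854·330·4.27e-05 = 1 + j110.7.
Step 4 — H = 8.164e-05 - j0.009035.
Step 5 — Magnitude: |H| = 0.009035 (-40.9 dB); phase: φ = -89.5°.

|H| = 0.009035 (-40.9 dB), φ = -89.5°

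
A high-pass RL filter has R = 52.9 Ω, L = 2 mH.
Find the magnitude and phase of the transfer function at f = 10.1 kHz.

Step 1 — Angular frequency: ω = 2π·1.01e+04 = 6.346e+04 rad/s.
Step 2 — Transfer function: H(jω) = jωL/(R + jωL).
Step 3 — Numerator jωL = j·126.9; denominator R + jωL = 52.9 + j126.9.
Step 4 — H = 0.852 + j0.3551.
Step 5 — Magnitude: |H| = 0.923 (-0.7 dB); phase: φ = 22.6°.

|H| = 0.923 (-0.7 dB), φ = 22.6°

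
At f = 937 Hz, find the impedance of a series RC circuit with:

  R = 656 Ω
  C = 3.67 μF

Step 1 — Angular frequency: ω = 2π·f = 2π·937 = 5887 rad/s.
Step 2 — Component impedances:
  R: Z = R = 656 Ω
  C: Z = 1/(jωC) = -j/(ω·C) = 0 - j46.28 Ω
Step 3 — Series combination: Z_total = R + C = 656 - j46.28 Ω = 657.6∠-4.0° Ω.

Z = 656 - j46.28 Ω = 657.6∠-4.0° Ω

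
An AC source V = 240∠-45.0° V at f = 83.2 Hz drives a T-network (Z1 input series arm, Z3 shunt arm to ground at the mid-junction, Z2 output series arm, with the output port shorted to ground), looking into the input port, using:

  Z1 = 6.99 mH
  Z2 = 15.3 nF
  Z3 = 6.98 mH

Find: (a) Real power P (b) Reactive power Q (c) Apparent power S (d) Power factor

Step 1 — Angular frequency: ω = 2π·f = 2π·83.2 = 522.8 rad/s.
Step 2 — Component impedances:
  Z1: Z = jωL = j·522.8·0.00699 = 0 + j3.654 Ω
  Z2: Z = 1/(jωC) = -j/(ω·C) = 0 - j1.25e+05 Ω
  Z3: Z = jωL = j·522.8·0.00698 = 0 + j3.649 Ω
Step 3 — With the output port shorted to ground, the output series arm Z2 runs from the junction to ground; the shunt arm Z3 also runs from the junction to ground. They appear in parallel: Z3 || Z2 = 0 + j3.649 Ω.
Step 4 — Series with input arm Z1: Z_in = Z1 + (Z3 || Z2) = 0 + j7.303 Ω = 7.303∠90.0° Ω.
Step 5 — Source phasor: V = 240∠-45.0° V = 169.7 - j169.7 V.
Step 6 — Current: I = V / Z = -23.24 - j23.24 A = 32.86∠-135.0° A.
Step 7 — Complex power: S = V·I* = 0 + j7887 VA.
Step 8 — Real power: P = Re(S) = 0 W.
Step 9 — Reactive power: Q = Im(S) = 7887 VAR.
Step 10 — Apparent power: |S| = 7887 VA.
Step 11 — Power factor: PF = P/|S| = 0 (lagging).

(a) P = 0 W  (b) Q = 7887 VAR  (c) S = 7887 VA  (d) PF = 0 (lagging)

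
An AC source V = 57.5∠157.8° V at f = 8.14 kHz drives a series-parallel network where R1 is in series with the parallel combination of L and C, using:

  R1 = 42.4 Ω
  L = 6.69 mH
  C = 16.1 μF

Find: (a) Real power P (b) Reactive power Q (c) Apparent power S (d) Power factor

Step 1 — Angular frequency: ω = 2π·f = 2π·8140 = 5.115e+04 rad/s.
Step 2 — Component impedances:
  R1: Z = R = 42.4 Ω
  L: Z = jωL = j·5.115e+04·0.00669 = 0 + j342.2 Ω
  C: Z = 1/(jωC) = -j/(ω·C) = 0 - j1.214 Ω
Step 3 — Parallel branch: L || C = 1/(1/L + 1/C) = 0 - j1.219 Ω.
Step 4 — Series with R1: Z_total = R1 + (L || C) = 42.4 - j1.219 Ω = 42.42∠-1.6° Ω.
Step 5 — Source phasor: V = 57.5∠157.8° V = -53.24 + j21.73 V.
Step 6 — Current: I = V / Z = -1.269 + j0.4759 A = 1.356∠159.4° A.
Step 7 — Complex power: S = V·I* = 77.91 - j2.24 VA.
Step 8 — Real power: P = Re(S) = 77.91 W.
Step 9 — Reactive power: Q = Im(S) = -2.24 VAR.
Step 10 — Apparent power: |S| = 77.95 VA.
Step 11 — Power factor: PF = P/|S| = 0.9996 (leading).

(a) P = 77.91 W  (b) Q = -2.24 VAR  (c) S = 77.95 VA  (d) PF = 0.9996 (leading)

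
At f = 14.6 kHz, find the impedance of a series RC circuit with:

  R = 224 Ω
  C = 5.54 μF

Step 1 — Angular frequency: ω = 2π·f = 2π·1.46e+04 = 9.173e+04 rad/s.
Step 2 — Component impedances:
  R: Z = R = 224 Ω
  C: Z = 1/(jωC) = -j/(ω·C) = 0 - j1.968 Ω
Step 3 — Series combination: Z_total = R + C = 224 - j1.968 Ω = 224∠-0.5° Ω.

Z = 224 - j1.968 Ω = 224∠-0.5° Ω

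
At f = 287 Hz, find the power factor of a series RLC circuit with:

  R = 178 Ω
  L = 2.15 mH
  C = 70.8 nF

Step 1 — Angular frequency: ω = 2π·f = 2π·287 = 1803 rad/s.
Step 2 — Component impedances:
  R: Z = R = 178 Ω
  L: Z = jωL = j·1803·0.00215 = 0 + j3.877 Ω
  C: Z = 1/(jωC) = -j/(ω·C) = 0 - j7833 Ω
Step 3 — Series combination: Z_total = R + L + C = 178 - j7829 Ω = 7831∠-88.7° Ω.
Step 4 — Power factor: PF = cos(φ) = Re(Z)/|Z| = 178/7831 = 0.02273.
Step 5 — Type: Im(Z) = -7829 ⇒ leading (phase φ = -88.7°).

PF = 0.02273 (leading, φ = -88.7°)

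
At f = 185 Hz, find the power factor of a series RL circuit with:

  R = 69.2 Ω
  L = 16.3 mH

Step 1 — Angular frequency: ω = 2π·f = 2π·185 = 1162 rad/s.
Step 2 — Component impedances:
  R: Z = R = 69.2 Ω
  L: Z = jωL = j·1162·0.0163 = 0 + j18.95 Ω
Step 3 — Series combination: Z_total = R + L = 69.2 + j18.95 Ω = 71.75∠15.3° Ω.
Step 4 — Power factor: PF = cos(φ) = Re(Z)/|Z| = 69.2/71.75 = 0.9645.
Step 5 — Type: Im(Z) = 18.95 ⇒ lagging (phase φ = 15.3°).

PF = 0.9645 (lagging, φ = 15.3°)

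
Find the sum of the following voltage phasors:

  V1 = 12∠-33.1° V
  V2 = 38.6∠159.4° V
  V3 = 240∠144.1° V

Step 1 — Convert each phasor to rectangular form:
  V1 = 12·(cos(-33.1°) + j·sin(-33.1°)) = 10.05 - j6.553 V
  V2 = 38.6·(cos(159.4°) + j·sin(159.4°)) = -36.13 + j13.58 V
  V3 = 240·(cos(144.1°) + j·sin(144.1°)) = -194.4 + j140.7 V
Step 2 — Sum components: V_total = -220.5 + j147.8 V.
Step 3 — Convert to polar: |V_total| = 265.4 V, ∠V_total = 146.2°.

V_total = 265.4∠146.2° V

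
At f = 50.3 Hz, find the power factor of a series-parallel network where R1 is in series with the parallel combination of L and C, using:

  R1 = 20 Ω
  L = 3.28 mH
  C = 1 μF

Step 1 — Angular frequency: ω = 2π·f = 2π·50.3 = 316 rad/s.
Step 2 — Component impedances:
  R1: Z = R = 20 Ω
  L: Z = jωL = j·316·0.00328 = 0 + j1.037 Ω
  C: Z = 1/(jωC) = -j/(ω·C) = 0 - j3164 Ω
Step 3 — Parallel branch: L || C = 1/(1/L + 1/C) = 0 + j1.037 Ω.
Step 4 — Series with R1: Z_total = R1 + (L || C) = 20 + j1.037 Ω = 20.03∠3.0° Ω.
Step 5 — Power factor: PF = cos(φ) = Re(Z)/|Z| = 20/20.027 = 0.9987.
Step 6 — Type: Im(Z) = 1.037 ⇒ lagging (phase φ = 3.0°).

PF = 0.9987 (lagging, φ = 3.0°)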